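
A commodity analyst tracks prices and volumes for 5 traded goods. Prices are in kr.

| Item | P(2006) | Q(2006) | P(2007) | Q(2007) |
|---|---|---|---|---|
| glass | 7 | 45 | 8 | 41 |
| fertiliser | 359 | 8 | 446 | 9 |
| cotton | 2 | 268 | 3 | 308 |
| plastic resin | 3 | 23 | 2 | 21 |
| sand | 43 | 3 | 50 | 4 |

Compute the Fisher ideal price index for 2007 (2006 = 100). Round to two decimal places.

Laspeyres component (base-period weights):
ΣP(2007)Q(2006) = 8×45 + 446×8 + 3×268 + 2×23 + 50×3 = 360 + 3568 + 804 + 46 + 150 = 4928
ΣP(2006)Q(2006) = 7×45 + 359×8 + 2×268 + 3×23 + 43×3 = 315 + 2872 + 536 + 69 + 129 = 3921
L = 4928 / 3921 × 100 = 125.6822
Paasche component (current-period weights):
ΣP(2007)Q(2007) = 8×41 + 446×9 + 3×308 + 2×21 + 50×4 = 328 + 4014 + 924 + 42 + 200 = 5508
ΣP(2006)Q(2007) = 7×41 + 359×9 + 2×308 + 3×21 + 43×4 = 287 + 3231 + 616 + 63 + 172 = 4369
P = 5508 / 4369 × 100 = 126.0700
Fisher = √(L × P) = √(125.6822 × 126.0700) = 125.8760

125.88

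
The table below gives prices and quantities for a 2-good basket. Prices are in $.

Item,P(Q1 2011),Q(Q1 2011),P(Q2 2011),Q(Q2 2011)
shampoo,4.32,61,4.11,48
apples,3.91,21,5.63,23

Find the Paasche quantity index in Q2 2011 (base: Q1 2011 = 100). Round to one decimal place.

Paasche quantity index uses current-period prices as weights.
ΣP(Q2 2011)·Q(Q2 2011) = 4.11×48 + 5.63×23 = 197.28 + 129.49 = 326.77
ΣP(Q2 2011)·Q(Q1 2011) = 4.11×61 + 5.63×21 = 250.71 + 118.23 = 368.94
Index = 326.77 / 368.94 × 100 = 88.5700

88.6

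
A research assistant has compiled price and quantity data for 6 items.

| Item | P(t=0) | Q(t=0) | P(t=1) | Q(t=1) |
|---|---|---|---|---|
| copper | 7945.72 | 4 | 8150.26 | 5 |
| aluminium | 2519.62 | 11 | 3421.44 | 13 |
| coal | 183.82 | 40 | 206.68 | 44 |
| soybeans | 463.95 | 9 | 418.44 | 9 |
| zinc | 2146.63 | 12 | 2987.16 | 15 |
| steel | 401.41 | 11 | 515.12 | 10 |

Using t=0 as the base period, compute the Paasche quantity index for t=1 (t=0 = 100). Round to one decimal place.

119.6

Paasche quantity index uses current-period prices as weights.
ΣP(t=1)·Q(t=1) = 8150.26×5 + 3421.44×13 + 206.68×44 + 418.44×9 + 2987.16×15 + 515.12×10 = 40751.3 + 44478.72 + 9093.92 + 3765.96 + 44807.4 + 5151.2 = 148048.5
ΣP(t=1)·Q(t=0) = 8150.26×4 + 3421.44×11 + 206.68×40 + 418.44×9 + 2987.16×12 + 515.12×11 = 32601.04 + 37635.84 + 8267.2 + 3765.96 + 35845.92 + 5666.32 = 123782.28
Index = 148048.5 / 123782.28 × 100 = 119.6040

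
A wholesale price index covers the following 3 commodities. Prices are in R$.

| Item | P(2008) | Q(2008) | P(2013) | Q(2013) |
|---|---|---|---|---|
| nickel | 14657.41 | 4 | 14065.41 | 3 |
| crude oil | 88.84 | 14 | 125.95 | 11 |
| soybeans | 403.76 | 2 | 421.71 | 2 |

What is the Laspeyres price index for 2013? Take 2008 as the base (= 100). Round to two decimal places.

97.01

Laspeyres price index uses base-period quantities as weights.
ΣP(2013)·Q(2008) = 14065.41×4 + 125.95×14 + 421.71×2 = 56261.64 + 1763.3 + 843.42 = 58868.36
ΣP(2008)·Q(2008) = 14657.41×4 + 88.84×14 + 403.76×2 = 58629.64 + 1243.76 + 807.52 = 60680.92
Index = 58868.36 / 60680.92 × 100 = 97.0130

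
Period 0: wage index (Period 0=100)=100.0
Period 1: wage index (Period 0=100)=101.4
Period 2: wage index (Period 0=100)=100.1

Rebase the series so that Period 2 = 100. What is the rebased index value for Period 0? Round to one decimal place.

99.9

Rebased(Period 0) = 100.0 / 100.1 × 100 = 99.9001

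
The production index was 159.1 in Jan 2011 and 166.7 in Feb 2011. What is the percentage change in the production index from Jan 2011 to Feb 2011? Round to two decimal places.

4.78%

Change = (166.7 − 159.1) / 159.1 × 100
       = 7.6 / 159.1 × 100 = 4.7769%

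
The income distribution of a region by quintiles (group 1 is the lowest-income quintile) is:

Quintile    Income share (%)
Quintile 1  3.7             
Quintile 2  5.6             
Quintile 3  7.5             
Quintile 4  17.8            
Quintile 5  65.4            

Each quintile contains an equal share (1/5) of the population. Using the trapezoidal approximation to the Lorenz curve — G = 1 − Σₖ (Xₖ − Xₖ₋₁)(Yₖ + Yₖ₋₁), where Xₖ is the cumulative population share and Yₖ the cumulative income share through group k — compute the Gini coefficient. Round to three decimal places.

0.542

Cumulative income shares Yₖ: 0.0370, 0.0930, 0.1680, 0.3460, 1.0000
Σ (Xₖ−Xₖ₋₁)(Yₖ+Yₖ₋₁) = (1/5)(0.0370+0.0000) + (1/5)(0.0930+0.0370) + (1/5)(0.1680+0.0930) + (1/5)(0.3460+0.1680) + (1/5)(1.0000+0.3460)
  = 0.0074 + 0.0260 + 0.0522 + 0.1028 + 0.2692 = 0.4576
G = 1 − 0.4576 = 0.5424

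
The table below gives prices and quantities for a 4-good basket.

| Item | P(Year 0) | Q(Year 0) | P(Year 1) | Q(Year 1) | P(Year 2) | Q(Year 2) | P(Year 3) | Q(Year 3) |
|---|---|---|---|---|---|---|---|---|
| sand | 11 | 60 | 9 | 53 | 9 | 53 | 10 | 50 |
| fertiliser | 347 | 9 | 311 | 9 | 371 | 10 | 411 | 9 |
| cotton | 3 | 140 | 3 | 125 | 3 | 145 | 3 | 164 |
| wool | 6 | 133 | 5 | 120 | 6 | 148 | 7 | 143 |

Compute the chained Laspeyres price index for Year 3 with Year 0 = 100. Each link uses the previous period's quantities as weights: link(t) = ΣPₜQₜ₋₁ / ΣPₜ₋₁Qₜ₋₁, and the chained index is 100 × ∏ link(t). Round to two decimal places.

113.34

Link Year 0→Year 1:
ΣP(Year 1)Q(Year 0) = 9×60 + 311×9 + 3×140 + 5×133 = 540 + 2799 + 420 + 665 = 4424
ΣP(Year 0)Q(Year 0) = 11×60 + 347×9 + 3×140 + 6×133 = 660 + 3123 + 420 + 798 = 5001
link = 4424/5001 = 0.884623
Link Year 1→Year 2:
ΣP(Year 2)Q(Year 1) = 9×53 + 371×9 + 3×125 + 6×120 = 477 + 3339 + 375 + 720 = 4911
ΣP(Year 1)Q(Year 1) = 9×53 + 311×9 + 3×125 + 5×120 = 477 + 2799 + 375 + 600 = 4251
link = 4911/4251 = 1.155258
Link Year 2→Year 3:
ΣP(Year 3)Q(Year 2) = 10×53 + 411×10 + 3×145 + 7×148 = 530 + 4110 + 435 + 1036 = 6111
ΣP(Year 2)Q(Year 2) = 9×53 + 371×10 + 3×145 + 6×148 = 477 + 3710 + 435 + 888 = 5510
link = 6111/5510 = 1.109074
Chained index = 100 × 0.884623 × 1.155258 × 1.109074 = 113.3438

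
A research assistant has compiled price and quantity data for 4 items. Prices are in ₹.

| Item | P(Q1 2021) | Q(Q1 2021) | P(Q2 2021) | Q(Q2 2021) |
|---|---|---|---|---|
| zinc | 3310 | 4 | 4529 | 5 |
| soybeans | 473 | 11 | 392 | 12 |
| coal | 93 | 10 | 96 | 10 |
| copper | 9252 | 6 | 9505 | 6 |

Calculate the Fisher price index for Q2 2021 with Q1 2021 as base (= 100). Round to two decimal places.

Laspeyres component (base-period weights):
ΣP(Q2 2021)Q(Q1 2021) = 4529×4 + 392×11 + 96×10 + 9505×6 = 18116 + 4312 + 960 + 57030 = 80418
ΣP(Q1 2021)Q(Q1 2021) = 3310×4 + 473×11 + 93×10 + 9252×6 = 13240 + 5203 + 930 + 55512 = 74885
L = 80418 / 74885 × 100 = 107.3887
Paasche component (current-period weights):
ΣP(Q2 2021)Q(Q2 2021) = 4529×5 + 392×12 + 96×10 + 9505×6 = 22645 + 4704 + 960 + 57030 = 85339
ΣP(Q1 2021)Q(Q2 2021) = 3310×5 + 473×12 + 93×10 + 9252×6 = 16550 + 5676 + 930 + 55512 = 78668
P = 85339 / 78668 × 100 = 108.4799
Fisher = √(L × P) = √(107.3887 × 108.4799) = 107.9329

107.93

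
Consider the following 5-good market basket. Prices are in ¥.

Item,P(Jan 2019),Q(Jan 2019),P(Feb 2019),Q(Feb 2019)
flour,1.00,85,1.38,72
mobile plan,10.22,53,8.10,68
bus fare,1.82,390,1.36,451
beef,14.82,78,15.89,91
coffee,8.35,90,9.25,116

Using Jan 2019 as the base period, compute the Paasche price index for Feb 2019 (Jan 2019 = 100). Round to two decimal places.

96.86

Paasche price index uses current-period quantities as weights.
ΣP(Feb 2019)·Q(Feb 2019) = 1.38×72 + 8.10×68 + 1.36×451 + 15.89×91 + 9.25×116 = 99.36 + 550.8 + 613.36 + 1445.99 + 1073 = 3782.51
ΣP(Jan 2019)·Q(Feb 2019) = 1.00×72 + 10.22×68 + 1.82×451 + 14.82×91 + 8.35×116 = 72 + 694.96 + 820.82 + 1348.62 + 968.6 = 3905
Index = 3782.51 / 3905 × 100 = 96.8633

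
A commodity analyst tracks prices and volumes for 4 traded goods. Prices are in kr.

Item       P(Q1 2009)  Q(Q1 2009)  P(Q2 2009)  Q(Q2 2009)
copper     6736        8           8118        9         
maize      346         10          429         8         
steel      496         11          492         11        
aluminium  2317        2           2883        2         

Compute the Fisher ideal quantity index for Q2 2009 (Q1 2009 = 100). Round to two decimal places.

109.00

Laspeyres component (base-period weights):
ΣP(Q1 2009)Q(Q2 2009) = 6736×9 + 346×8 + 496×11 + 2317×2 = 60624 + 2768 + 5456 + 4634 = 73482
ΣP(Q1 2009)Q(Q1 2009) = 6736×8 + 346×10 + 496×11 + 2317×2 = 53888 + 3460 + 5456 + 4634 = 67438
L = 73482 / 67438 × 100 = 108.9623
Paasche component (current-period weights):
ΣP(Q2 2009)Q(Q2 2009) = 8118×9 + 429×8 + 492×11 + 2883×2 = 73062 + 3432 + 5412 + 5766 = 87672
ΣP(Q2 2009)Q(Q1 2009) = 8118×8 + 429×10 + 492×11 + 2883×2 = 64944 + 4290 + 5412 + 5766 = 80412
P = 87672 / 80412 × 100 = 109.0285
Fisher = √(L × P) = √(108.9623 × 109.0285) = 108.9954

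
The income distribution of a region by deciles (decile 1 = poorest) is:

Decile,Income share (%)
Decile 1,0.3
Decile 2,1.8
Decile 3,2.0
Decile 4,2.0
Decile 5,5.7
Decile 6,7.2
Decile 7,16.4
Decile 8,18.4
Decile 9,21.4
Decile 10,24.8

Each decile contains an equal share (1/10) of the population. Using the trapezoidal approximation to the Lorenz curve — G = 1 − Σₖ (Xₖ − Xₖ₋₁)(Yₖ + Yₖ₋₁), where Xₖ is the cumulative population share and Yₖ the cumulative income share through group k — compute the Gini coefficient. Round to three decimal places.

0.484

Cumulative income shares Yₖ: 0.0030, 0.0210, 0.0410, 0.0610, 0.1180, 0.1900, 0.3540, 0.5380, 0.7520, 1.0000
Σ (Xₖ−Xₖ₋₁)(Yₖ+Yₖ₋₁) = (1/10)(0.0030+0.0000) + (1/10)(0.0210+0.0030) + (1/10)(0.0410+0.0210) + (1/10)(0.0610+0.0410) + (1/10)(0.1180+0.0610) + (1/10)(0.1900+0.1180) + (1/10)(0.3540+0.1900) + (1/10)(0.5380+0.3540) + (1/10)(0.7520+0.5380) + (1/10)(1.0000+0.7520)
  = 0.0003 + 0.0024 + 0.0062 + 0.0102 + 0.0179 + 0.0308 + 0.0544 + 0.0892 + 0.1290 + 0.1752 = 0.5156
G = 1 − 0.5156 = 0.4844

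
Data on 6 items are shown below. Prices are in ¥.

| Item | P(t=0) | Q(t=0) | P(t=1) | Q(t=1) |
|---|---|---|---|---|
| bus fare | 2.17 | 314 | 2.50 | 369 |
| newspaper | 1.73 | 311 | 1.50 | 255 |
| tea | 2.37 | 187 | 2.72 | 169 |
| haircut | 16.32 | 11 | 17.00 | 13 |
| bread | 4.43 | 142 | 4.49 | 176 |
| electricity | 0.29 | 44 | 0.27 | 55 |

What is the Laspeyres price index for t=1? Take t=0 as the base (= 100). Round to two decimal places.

Laspeyres price index uses base-period quantities as weights.
ΣP(t=1)·Q(t=0) = 2.50×314 + 1.50×311 + 2.72×187 + 17.00×11 + 4.49×142 + 0.27×44 = 785 + 466.5 + 508.64 + 187 + 637.58 + 11.88 = 2596.6
ΣP(t=0)·Q(t=0) = 2.17×314 + 1.73×311 + 2.37×187 + 16.32×11 + 4.43×142 + 0.29×44 = 681.38 + 538.03 + 443.19 + 179.52 + 629.06 + 12.76 = 2483.94
Index = 2596.6 / 2483.94 × 100 = 104.5355

104.54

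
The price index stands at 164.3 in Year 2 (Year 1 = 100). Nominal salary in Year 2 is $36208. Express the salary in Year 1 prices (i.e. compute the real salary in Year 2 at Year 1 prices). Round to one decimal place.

Real = Nominal ÷ (Index/100) = 36208 ÷ (164.3/100)
     = 36208 ÷ 1.643 = 22037.7358

22037.7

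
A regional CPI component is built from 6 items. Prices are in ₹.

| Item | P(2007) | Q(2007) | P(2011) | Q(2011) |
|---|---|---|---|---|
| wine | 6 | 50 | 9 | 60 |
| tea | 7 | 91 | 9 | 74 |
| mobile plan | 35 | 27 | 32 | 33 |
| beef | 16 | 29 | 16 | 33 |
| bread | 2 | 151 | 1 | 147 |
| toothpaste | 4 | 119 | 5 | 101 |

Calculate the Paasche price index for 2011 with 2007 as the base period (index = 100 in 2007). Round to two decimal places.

Paasche price index uses current-period quantities as weights.
ΣP(2011)·Q(2011) = 9×60 + 9×74 + 32×33 + 16×33 + 1×147 + 5×101 = 540 + 666 + 1056 + 528 + 147 + 505 = 3442
ΣP(2007)·Q(2011) = 6×60 + 7×74 + 35×33 + 16×33 + 2×147 + 4×101 = 360 + 518 + 1155 + 528 + 294 + 404 = 3259
Index = 3442 / 3259 × 100 = 105.6152

105.62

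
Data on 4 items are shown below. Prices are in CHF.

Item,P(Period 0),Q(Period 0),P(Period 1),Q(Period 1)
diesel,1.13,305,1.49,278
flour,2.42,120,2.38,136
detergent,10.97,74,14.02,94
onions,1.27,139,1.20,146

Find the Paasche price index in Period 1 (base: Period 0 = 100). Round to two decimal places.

119.95

Paasche price index uses current-period quantities as weights.
ΣP(Period 1)·Q(Period 1) = 1.49×278 + 2.38×136 + 14.02×94 + 1.20×146 = 414.22 + 323.68 + 1317.88 + 175.2 = 2230.98
ΣP(Period 0)·Q(Period 1) = 1.13×278 + 2.42×136 + 10.97×94 + 1.27×146 = 314.14 + 329.12 + 1031.18 + 185.42 = 1859.86
Index = 2230.98 / 1859.86 × 100 = 119.9542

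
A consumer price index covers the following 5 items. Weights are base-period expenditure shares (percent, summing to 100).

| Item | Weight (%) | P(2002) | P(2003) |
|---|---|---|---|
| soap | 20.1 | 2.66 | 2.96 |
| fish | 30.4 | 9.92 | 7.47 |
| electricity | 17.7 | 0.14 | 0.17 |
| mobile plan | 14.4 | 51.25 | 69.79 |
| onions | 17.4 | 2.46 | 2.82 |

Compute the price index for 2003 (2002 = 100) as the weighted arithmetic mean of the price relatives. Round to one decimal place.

106.3

soap: 20.1 × (2.96/2.66) = 20.1 × 1.112782 = 22.3669
fish: 30.4 × (7.47/9.92) = 30.4 × 0.753024 = 22.8919
electricity: 17.7 × (0.17/0.14) = 17.7 × 1.214286 = 21.4929
mobile plan: 14.4 × (69.79/51.25) = 14.4 × 1.361756 = 19.6093
onions: 17.4 × (2.82/2.46) = 17.4 × 1.146341 = 19.9463
Index = Σ wᵢ·(p₁ᵢ/p₀ᵢ) = 22.3669 + 22.8919 + 21.4929 + 19.6093 + 19.9463 = 106.3073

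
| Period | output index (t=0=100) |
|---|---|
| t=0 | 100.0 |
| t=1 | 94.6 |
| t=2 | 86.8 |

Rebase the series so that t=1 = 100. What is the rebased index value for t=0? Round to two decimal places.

105.71

Rebased(t=0) = 100.0 / 94.6 × 100 = 105.7082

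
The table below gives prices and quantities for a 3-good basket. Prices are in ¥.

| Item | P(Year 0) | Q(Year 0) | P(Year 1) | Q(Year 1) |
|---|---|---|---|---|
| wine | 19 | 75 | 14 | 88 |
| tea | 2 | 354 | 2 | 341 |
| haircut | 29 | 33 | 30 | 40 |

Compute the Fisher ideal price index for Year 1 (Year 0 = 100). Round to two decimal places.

Laspeyres component (base-period weights):
ΣP(Year 1)Q(Year 0) = 14×75 + 2×354 + 30×33 = 1050 + 708 + 990 = 2748
ΣP(Year 0)Q(Year 0) = 19×75 + 2×354 + 29×33 = 1425 + 708 + 957 = 3090
L = 2748 / 3090 × 100 = 88.9320
Paasche component (current-period weights):
ΣP(Year 1)Q(Year 1) = 14×88 + 2×341 + 30×40 = 1232 + 682 + 1200 = 3114
ΣP(Year 0)Q(Year 1) = 19×88 + 2×341 + 29×40 = 1672 + 682 + 1160 = 3514
P = 3114 / 3514 × 100 = 88.6170
Fisher = √(L × P) = √(88.9320 × 88.6170) = 88.7744

88.77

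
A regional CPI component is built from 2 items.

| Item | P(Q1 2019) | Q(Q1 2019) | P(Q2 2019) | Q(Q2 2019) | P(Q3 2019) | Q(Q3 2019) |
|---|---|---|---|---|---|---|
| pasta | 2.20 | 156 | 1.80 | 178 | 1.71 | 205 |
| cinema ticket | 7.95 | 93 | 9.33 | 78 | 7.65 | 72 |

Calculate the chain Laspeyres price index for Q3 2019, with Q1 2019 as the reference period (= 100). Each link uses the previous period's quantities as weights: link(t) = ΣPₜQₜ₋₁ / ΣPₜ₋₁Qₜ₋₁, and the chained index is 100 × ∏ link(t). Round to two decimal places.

Link Q1 2019→Q2 2019:
ΣP(Q2 2019)Q(Q1 2019) = 1.80×156 + 9.33×93 = 280.8 + 867.69 = 1148.49
ΣP(Q1 2019)Q(Q1 2019) = 2.20×156 + 7.95×93 = 343.2 + 739.35 = 1082.55
link = 1148.49/1082.55 = 1.060912
Link Q2 2019→Q3 2019:
ΣP(Q3 2019)Q(Q2 2019) = 1.71×178 + 7.65×78 = 304.38 + 596.7 = 901.08
ΣP(Q2 2019)Q(Q2 2019) = 1.80×178 + 9.33×78 = 320.4 + 727.74 = 1048.14
link = 901.08/1048.14 = 0.859694
Chained index = 100 × 1.060912 × 0.859694 = 91.2060

91.21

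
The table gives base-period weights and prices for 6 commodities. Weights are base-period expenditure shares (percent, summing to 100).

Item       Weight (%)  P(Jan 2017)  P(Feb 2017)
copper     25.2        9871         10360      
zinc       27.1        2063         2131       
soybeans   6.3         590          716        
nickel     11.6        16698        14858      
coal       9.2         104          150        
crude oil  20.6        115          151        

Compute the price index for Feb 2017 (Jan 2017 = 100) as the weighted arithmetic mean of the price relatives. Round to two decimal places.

copper: 25.2 × (10360/9871) = 25.2 × 1.049539 = 26.4484
zinc: 27.1 × (2131/2063) = 27.1 × 1.032962 = 27.9933
soybeans: 6.3 × (716/590) = 6.3 × 1.213559 = 7.6454
nickel: 11.6 × (14858/16698) = 11.6 × 0.889807 = 10.3218
coal: 9.2 × (150/104) = 9.2 × 1.442308 = 13.2692
crude oil: 20.6 × (151/115) = 20.6 × 1.313043 = 27.0487
Index = Σ wᵢ·(p₁ᵢ/p₀ᵢ) = 26.4484 + 27.9933 + 7.6454 + 10.3218 + 13.2692 + 27.0487 = 112.7268

112.73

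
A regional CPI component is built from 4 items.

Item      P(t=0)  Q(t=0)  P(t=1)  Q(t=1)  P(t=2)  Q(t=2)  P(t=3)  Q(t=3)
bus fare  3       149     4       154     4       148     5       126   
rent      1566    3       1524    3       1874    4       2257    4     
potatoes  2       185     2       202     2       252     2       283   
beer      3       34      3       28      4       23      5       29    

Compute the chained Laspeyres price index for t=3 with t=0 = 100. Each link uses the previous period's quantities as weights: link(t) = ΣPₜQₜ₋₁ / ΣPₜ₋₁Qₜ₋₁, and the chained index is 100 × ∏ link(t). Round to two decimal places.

142.91

Link t=0→t=1:
ΣP(t=1)Q(t=0) = 4×149 + 1524×3 + 2×185 + 3×34 = 596 + 4572 + 370 + 102 = 5640
ΣP(t=0)Q(t=0) = 3×149 + 1566×3 + 2×185 + 3×34 = 447 + 4698 + 370 + 102 = 5617
link = 5640/5617 = 1.004095
Link t=1→t=2:
ΣP(t=2)Q(t=1) = 4×154 + 1874×3 + 2×202 + 4×28 = 616 + 5622 + 404 + 112 = 6754
ΣP(t=1)Q(t=1) = 4×154 + 1524×3 + 2×202 + 3×28 = 616 + 4572 + 404 + 84 = 5676
link = 6754/5676 = 1.189922
Link t=2→t=3:
ΣP(t=3)Q(t=2) = 5×148 + 2257×4 + 2×252 + 5×23 = 740 + 9028 + 504 + 115 = 10387
ΣP(t=2)Q(t=2) = 4×148 + 1874×4 + 2×252 + 4×23 = 592 + 7496 + 504 + 92 = 8684
link = 10387/8684 = 1.196108
Chained index = 100 × 1.004095 × 1.189922 × 1.196108 = 142.9103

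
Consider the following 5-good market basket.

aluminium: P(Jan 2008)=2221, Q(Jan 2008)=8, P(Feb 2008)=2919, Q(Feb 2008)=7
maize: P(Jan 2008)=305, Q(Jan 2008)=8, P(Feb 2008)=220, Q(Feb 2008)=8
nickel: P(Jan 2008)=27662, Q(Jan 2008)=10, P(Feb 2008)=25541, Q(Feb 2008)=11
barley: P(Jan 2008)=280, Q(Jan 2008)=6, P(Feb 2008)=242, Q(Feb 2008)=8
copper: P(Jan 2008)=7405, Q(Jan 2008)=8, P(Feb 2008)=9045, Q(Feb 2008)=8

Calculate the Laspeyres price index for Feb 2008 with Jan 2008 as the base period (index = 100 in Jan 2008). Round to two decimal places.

Laspeyres price index uses base-period quantities as weights.
ΣP(Feb 2008)·Q(Jan 2008) = 2919×8 + 220×8 + 25541×10 + 242×6 + 9045×8 = 23352 + 1760 + 255410 + 1452 + 72360 = 354334
ΣP(Jan 2008)·Q(Jan 2008) = 2221×8 + 305×8 + 27662×10 + 280×6 + 7405×8 = 17768 + 2440 + 276620 + 1680 + 59240 = 357748
Index = 354334 / 357748 × 100 = 99.0457

99.05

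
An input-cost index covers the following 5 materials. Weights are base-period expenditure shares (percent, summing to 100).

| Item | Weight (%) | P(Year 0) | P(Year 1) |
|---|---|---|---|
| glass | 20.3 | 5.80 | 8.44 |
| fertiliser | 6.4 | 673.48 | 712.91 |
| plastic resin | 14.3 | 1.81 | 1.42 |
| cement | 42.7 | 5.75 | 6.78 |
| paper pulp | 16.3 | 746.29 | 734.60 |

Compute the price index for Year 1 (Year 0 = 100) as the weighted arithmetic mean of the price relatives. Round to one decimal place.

glass: 20.3 × (8.44/5.80) = 20.3 × 1.455172 = 29.5400
fertiliser: 6.4 × (712.91/673.48) = 6.4 × 1.058547 = 6.7747
plastic resin: 14.3 × (1.42/1.81) = 14.3 × 0.784530 = 11.2188
cement: 42.7 × (6.78/5.75) = 42.7 × 1.179130 = 50.3489
paper pulp: 16.3 × (734.60/746.29) = 16.3 × 0.984336 = 16.0447
Index = Σ wᵢ·(p₁ᵢ/p₀ᵢ) = 29.5400 + 6.7747 + 11.2188 + 50.3489 + 16.0447 = 113.9270

113.9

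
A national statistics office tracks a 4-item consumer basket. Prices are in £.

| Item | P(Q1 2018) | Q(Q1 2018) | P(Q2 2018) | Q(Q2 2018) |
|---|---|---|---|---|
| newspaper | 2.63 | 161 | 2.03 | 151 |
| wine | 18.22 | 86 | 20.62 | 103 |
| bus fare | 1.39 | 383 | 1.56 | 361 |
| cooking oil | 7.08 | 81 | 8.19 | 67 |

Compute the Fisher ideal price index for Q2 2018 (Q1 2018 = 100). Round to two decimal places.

108.77

Laspeyres component (base-period weights):
ΣP(Q2 2018)Q(Q1 2018) = 2.03×161 + 20.62×86 + 1.56×383 + 8.19×81 = 326.83 + 1773.32 + 597.48 + 663.39 = 3361.02
ΣP(Q1 2018)Q(Q1 2018) = 2.63×161 + 18.22×86 + 1.39×383 + 7.08×81 = 423.43 + 1566.92 + 532.37 + 573.48 = 3096.2
L = 3361.02 / 3096.2 × 100 = 108.5531
Paasche component (current-period weights):
ΣP(Q2 2018)Q(Q2 2018) = 2.03×151 + 20.62×103 + 1.56×361 + 8.19×67 = 306.53 + 2123.86 + 563.16 + 548.73 = 3542.28
ΣP(Q1 2018)Q(Q2 2018) = 2.63×151 + 18.22×103 + 1.39×361 + 7.08×67 = 397.13 + 1876.66 + 501.79 + 474.36 = 3249.94
P = 3542.28 / 3249.94 × 100 = 108.9952
Fisher = √(L × P) = √(108.5531 × 108.9952) = 108.7739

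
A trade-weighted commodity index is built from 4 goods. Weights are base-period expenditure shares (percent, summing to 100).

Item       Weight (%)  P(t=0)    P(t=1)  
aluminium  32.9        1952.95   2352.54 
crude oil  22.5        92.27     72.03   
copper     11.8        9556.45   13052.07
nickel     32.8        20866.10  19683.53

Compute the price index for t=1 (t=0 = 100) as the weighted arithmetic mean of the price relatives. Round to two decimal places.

104.25

aluminium: 32.9 × (2352.54/1952.95) = 32.9 × 1.204608 = 39.6316
crude oil: 22.5 × (72.03/92.27) = 22.5 × 0.780644 = 17.5645
copper: 11.8 × (13052.07/9556.45) = 11.8 × 1.365786 = 16.1163
nickel: 32.8 × (19683.53/20866.10) = 32.8 × 0.943326 = 30.9411
Index = Σ wᵢ·(p₁ᵢ/p₀ᵢ) = 39.6316 + 17.5645 + 16.1163 + 30.9411 = 104.2535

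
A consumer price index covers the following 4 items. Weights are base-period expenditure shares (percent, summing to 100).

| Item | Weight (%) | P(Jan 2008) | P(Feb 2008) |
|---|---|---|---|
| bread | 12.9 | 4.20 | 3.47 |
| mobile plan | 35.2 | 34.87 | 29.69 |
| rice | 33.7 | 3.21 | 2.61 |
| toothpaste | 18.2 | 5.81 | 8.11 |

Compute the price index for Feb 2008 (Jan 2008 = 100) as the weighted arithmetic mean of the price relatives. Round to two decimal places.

93.43

bread: 12.9 × (3.47/4.20) = 12.9 × 0.826190 = 10.6579
mobile plan: 35.2 × (29.69/34.87) = 35.2 × 0.851448 = 29.9710
rice: 33.7 × (2.61/3.21) = 33.7 × 0.813084 = 27.4009
toothpaste: 18.2 × (8.11/5.81) = 18.2 × 1.395869 = 25.4048
Index = Σ wᵢ·(p₁ᵢ/p₀ᵢ) = 10.6579 + 29.9710 + 27.4009 + 25.4048 = 93.4346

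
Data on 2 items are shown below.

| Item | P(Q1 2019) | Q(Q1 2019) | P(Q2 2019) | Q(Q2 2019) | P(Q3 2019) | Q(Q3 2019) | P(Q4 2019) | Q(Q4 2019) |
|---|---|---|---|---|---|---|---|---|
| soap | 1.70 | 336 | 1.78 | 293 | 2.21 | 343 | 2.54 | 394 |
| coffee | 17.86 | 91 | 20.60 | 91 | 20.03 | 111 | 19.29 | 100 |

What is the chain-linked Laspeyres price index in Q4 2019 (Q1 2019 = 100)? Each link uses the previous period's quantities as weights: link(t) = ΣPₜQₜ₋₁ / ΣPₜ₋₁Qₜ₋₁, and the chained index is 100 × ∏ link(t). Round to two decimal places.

Link Q1 2019→Q2 2019:
ΣP(Q2 2019)Q(Q1 2019) = 1.78×336 + 20.60×91 = 598.08 + 1874.6 = 2472.68
ΣP(Q1 2019)Q(Q1 2019) = 1.70×336 + 17.86×91 = 571.2 + 1625.26 = 2196.46
link = 2472.68/2196.46 = 1.125757
Link Q2 2019→Q3 2019:
ΣP(Q3 2019)Q(Q2 2019) = 2.21×293 + 20.03×91 = 647.53 + 1822.73 = 2470.26
ΣP(Q2 2019)Q(Q2 2019) = 1.78×293 + 20.60×91 = 521.54 + 1874.6 = 2396.14
link = 2470.26/2396.14 = 1.030933
Link Q3 2019→Q4 2019:
ΣP(Q4 2019)Q(Q3 2019) = 2.54×343 + 19.29×111 = 871.22 + 2141.19 = 3012.41
ΣP(Q3 2019)Q(Q3 2019) = 2.21×343 + 20.03×111 = 758.03 + 2223.33 = 2981.36
link = 3012.41/2981.36 = 1.010415
Chained index = 100 × 1.125757 × 1.030933 × 1.010415 = 117.2667

117.27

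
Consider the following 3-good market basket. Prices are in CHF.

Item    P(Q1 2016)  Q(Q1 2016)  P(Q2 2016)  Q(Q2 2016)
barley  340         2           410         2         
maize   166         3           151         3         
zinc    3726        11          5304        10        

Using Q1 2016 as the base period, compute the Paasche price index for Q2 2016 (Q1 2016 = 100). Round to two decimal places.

141.30

Paasche price index uses current-period quantities as weights.
ΣP(Q2 2016)·Q(Q2 2016) = 410×2 + 151×3 + 5304×10 = 820 + 453 + 53040 = 54313
ΣP(Q1 2016)·Q(Q2 2016) = 340×2 + 166×3 + 3726×10 = 680 + 498 + 37260 = 38438
Index = 54313 / 38438 × 100 = 141.3003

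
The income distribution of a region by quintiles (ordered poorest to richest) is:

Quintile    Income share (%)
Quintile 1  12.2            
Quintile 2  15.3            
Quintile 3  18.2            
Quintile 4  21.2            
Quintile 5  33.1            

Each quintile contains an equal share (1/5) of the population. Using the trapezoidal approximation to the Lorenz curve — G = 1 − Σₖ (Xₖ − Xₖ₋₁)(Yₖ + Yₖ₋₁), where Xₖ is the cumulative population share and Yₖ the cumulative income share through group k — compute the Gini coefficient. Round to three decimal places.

0.191

Cumulative income shares Yₖ: 0.1220, 0.2750, 0.4570, 0.6690, 1.0000
Σ (Xₖ−Xₖ₋₁)(Yₖ+Yₖ₋₁) = (1/5)(0.1220+0.0000) + (1/5)(0.2750+0.1220) + (1/5)(0.4570+0.2750) + (1/5)(0.6690+0.4570) + (1/5)(1.0000+0.6690)
  = 0.0244 + 0.0794 + 0.1464 + 0.2252 + 0.3338 = 0.8092
G = 1 − 0.8092 = 0.1908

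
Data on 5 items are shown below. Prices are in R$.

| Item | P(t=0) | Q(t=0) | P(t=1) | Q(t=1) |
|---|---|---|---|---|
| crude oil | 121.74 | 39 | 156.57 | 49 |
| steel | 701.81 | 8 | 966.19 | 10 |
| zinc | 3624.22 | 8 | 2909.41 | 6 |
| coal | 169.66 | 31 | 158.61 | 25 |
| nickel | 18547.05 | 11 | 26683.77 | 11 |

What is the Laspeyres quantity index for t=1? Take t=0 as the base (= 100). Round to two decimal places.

Laspeyres quantity index uses base-period prices as weights.
ΣP(t=0)·Q(t=1) = 121.74×49 + 701.81×10 + 3624.22×6 + 169.66×25 + 18547.05×11 = 5965.26 + 7018.1 + 21745.32 + 4241.5 + 204017.55 = 242987.73
ΣP(t=0)·Q(t=0) = 121.74×39 + 701.81×8 + 3624.22×8 + 169.66×31 + 18547.05×11 = 4747.86 + 5614.48 + 28993.76 + 5259.46 + 204017.55 = 248633.11
Index = 242987.73 / 248633.11 × 100 = 97.7294

97.73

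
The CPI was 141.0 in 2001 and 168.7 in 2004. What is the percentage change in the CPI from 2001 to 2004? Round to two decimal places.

Change = (168.7 − 141.0) / 141.0 × 100
       = 27.7 / 141.0 × 100 = 19.6454%

19.65%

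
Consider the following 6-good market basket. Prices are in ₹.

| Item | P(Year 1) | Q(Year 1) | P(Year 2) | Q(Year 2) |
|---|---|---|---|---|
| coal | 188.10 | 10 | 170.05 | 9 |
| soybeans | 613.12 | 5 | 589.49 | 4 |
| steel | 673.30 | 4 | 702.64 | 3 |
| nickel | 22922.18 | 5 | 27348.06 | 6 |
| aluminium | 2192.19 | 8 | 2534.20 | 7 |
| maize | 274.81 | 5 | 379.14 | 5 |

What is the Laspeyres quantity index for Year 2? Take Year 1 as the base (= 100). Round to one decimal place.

Laspeyres quantity index uses base-period prices as weights.
ΣP(Year 1)·Q(Year 2) = 188.10×9 + 613.12×4 + 673.30×3 + 22922.18×6 + 2192.19×7 + 274.81×5 = 1692.9 + 2452.48 + 2019.9 + 137533.08 + 15345.33 + 1374.05 = 160417.74
ΣP(Year 1)·Q(Year 1) = 188.10×10 + 613.12×5 + 673.30×4 + 22922.18×5 + 2192.19×8 + 274.81×5 = 1881 + 3065.6 + 2693.2 + 114610.9 + 17537.52 + 1374.05 = 141162.27
Index = 160417.74 / 141162.27 × 100 = 113.6407

113.6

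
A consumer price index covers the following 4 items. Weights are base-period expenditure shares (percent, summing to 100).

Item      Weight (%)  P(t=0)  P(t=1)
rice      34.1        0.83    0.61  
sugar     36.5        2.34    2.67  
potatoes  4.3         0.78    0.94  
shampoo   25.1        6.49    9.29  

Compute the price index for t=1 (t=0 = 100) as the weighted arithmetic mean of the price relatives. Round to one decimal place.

107.8

rice: 34.1 × (0.61/0.83) = 34.1 × 0.734940 = 25.0614
sugar: 36.5 × (2.67/2.34) = 36.5 × 1.141026 = 41.6474
potatoes: 4.3 × (0.94/0.78) = 4.3 × 1.205128 = 5.1821
shampoo: 25.1 × (9.29/6.49) = 25.1 × 1.431433 = 35.9290
Index = Σ wᵢ·(p₁ᵢ/p₀ᵢ) = 25.0614 + 41.6474 + 5.1821 + 35.9290 = 107.8199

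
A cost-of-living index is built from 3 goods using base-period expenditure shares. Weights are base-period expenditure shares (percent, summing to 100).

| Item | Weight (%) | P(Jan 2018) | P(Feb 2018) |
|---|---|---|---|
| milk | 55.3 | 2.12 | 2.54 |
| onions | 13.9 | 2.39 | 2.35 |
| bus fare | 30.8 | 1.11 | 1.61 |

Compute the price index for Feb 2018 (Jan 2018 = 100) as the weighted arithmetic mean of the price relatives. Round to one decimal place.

milk: 55.3 × (2.54/2.12) = 55.3 × 1.198113 = 66.2557
onions: 13.9 × (2.35/2.39) = 13.9 × 0.983264 = 13.6674
bus fare: 30.8 × (1.61/1.11) = 30.8 × 1.450450 = 44.6739
Index = Σ wᵢ·(p₁ᵢ/p₀ᵢ) = 66.2557 + 13.6674 + 44.6739 = 124.5969

124.6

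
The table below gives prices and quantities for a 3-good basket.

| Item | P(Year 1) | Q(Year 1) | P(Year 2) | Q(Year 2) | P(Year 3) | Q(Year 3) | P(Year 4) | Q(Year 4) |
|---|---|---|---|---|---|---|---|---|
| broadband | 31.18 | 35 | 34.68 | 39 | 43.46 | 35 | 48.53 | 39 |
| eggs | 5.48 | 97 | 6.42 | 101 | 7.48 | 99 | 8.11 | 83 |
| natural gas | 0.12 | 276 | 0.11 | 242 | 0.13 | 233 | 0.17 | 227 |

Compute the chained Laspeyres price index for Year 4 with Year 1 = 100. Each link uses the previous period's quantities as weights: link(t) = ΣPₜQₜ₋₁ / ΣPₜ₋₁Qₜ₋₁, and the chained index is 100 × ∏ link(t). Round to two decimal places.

Link Year 1→Year 2:
ΣP(Year 2)Q(Year 1) = 34.68×35 + 6.42×97 + 0.11×276 = 1213.8 + 622.74 + 30.36 = 1866.9
ΣP(Year 1)Q(Year 1) = 31.18×35 + 5.48×97 + 0.12×276 = 1091.3 + 531.56 + 33.12 = 1655.98
link = 1866.9/1655.98 = 1.127369
Link Year 2→Year 3:
ΣP(Year 3)Q(Year 2) = 43.46×39 + 7.48×101 + 0.13×242 = 1694.94 + 755.48 + 31.46 = 2481.88
ΣP(Year 2)Q(Year 2) = 34.68×39 + 6.42×101 + 0.11×242 = 1352.52 + 648.42 + 26.62 = 2027.56
link = 2481.88/2027.56 = 1.224072
Link Year 3→Year 4:
ΣP(Year 4)Q(Year 3) = 48.53×35 + 8.11×99 + 0.17×233 = 1698.55 + 802.89 + 39.61 = 2541.05
ΣP(Year 3)Q(Year 3) = 43.46×35 + 7.48×99 + 0.13×233 = 1521.1 + 740.52 + 30.29 = 2291.91
link = 2541.05/2291.91 = 1.108704
Chained index = 100 × 1.127369 × 1.224072 × 1.108704 = 152.9990

153.00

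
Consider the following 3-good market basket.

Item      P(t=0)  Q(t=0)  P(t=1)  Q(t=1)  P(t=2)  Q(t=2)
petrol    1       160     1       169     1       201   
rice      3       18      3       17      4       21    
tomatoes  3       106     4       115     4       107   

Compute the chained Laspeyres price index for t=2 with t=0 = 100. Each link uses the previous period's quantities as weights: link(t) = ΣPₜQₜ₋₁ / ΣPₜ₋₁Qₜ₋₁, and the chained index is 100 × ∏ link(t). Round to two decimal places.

Link t=0→t=1:
ΣP(t=1)Q(t=0) = 1×160 + 3×18 + 4×106 = 160 + 54 + 424 = 638
ΣP(t=0)Q(t=0) = 1×160 + 3×18 + 3×106 = 160 + 54 + 318 = 532
link = 638/532 = 1.199248
Link t=1→t=2:
ΣP(t=2)Q(t=1) = 1×169 + 4×17 + 4×115 = 169 + 68 + 460 = 697
ΣP(t=1)Q(t=1) = 1×169 + 3×17 + 4×115 = 169 + 51 + 460 = 680
link = 697/680 = 1.025000
Chained index = 100 × 1.199248 × 1.025000 = 122.9229

122.92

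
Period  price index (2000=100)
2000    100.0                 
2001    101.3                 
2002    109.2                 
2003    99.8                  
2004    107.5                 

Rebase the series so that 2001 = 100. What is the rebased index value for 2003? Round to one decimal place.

Rebased(2003) = 99.8 / 101.3 × 100 = 98.5192

98.5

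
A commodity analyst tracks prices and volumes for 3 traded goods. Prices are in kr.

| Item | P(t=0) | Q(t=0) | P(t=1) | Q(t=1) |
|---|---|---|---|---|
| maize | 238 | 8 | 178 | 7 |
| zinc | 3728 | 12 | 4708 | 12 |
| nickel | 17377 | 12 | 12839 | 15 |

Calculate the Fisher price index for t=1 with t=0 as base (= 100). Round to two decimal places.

Laspeyres component (base-period weights):
ΣP(t=1)Q(t=0) = 178×8 + 4708×12 + 12839×12 = 1424 + 56496 + 154068 = 211988
ΣP(t=0)Q(t=0) = 238×8 + 3728×12 + 17377×12 = 1904 + 44736 + 208524 = 255164
L = 211988 / 255164 × 100 = 83.0791
Paasche component (current-period weights):
ΣP(t=1)Q(t=1) = 178×7 + 4708×12 + 12839×15 = 1246 + 56496 + 192585 = 250327
ΣP(t=0)Q(t=1) = 238×7 + 3728×12 + 17377×15 = 1666 + 44736 + 260655 = 307057
P = 250327 / 307057 × 100 = 81.5246
Fisher = √(L × P) = √(83.0791 × 81.5246) = 82.2982

82.30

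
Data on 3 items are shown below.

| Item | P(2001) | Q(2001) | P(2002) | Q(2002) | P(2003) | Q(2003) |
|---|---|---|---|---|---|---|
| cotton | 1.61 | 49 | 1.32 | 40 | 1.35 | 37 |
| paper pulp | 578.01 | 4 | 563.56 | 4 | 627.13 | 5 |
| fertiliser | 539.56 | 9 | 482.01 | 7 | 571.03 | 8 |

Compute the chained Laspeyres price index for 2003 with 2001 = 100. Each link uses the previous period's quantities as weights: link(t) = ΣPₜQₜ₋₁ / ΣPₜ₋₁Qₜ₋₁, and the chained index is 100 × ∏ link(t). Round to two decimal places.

106.07

Link 2001→2002:
ΣP(2002)Q(2001) = 1.32×49 + 563.56×4 + 482.01×9 = 64.68 + 2254.24 + 4338.09 = 6657.01
ΣP(2001)Q(2001) = 1.61×49 + 578.01×4 + 539.56×9 = 78.89 + 2312.04 + 4856.04 = 7246.97
link = 6657.01/7246.97 = 0.918592
Link 2002→2003:
ΣP(2003)Q(2002) = 1.35×40 + 627.13×4 + 571.03×7 = 54 + 2508.52 + 3997.21 = 6559.73
ΣP(2002)Q(2002) = 1.32×40 + 563.56×4 + 482.01×7 = 52.8 + 2254.24 + 3374.07 = 5681.11
link = 6559.73/5681.11 = 1.154656
Chained index = 100 × 0.918592 × 1.154656 = 106.0658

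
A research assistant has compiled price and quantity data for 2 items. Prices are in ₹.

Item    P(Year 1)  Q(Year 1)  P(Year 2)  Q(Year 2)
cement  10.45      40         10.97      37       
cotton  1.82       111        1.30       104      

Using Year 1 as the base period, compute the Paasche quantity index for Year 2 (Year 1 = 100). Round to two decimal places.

Paasche quantity index uses current-period prices as weights.
ΣP(Year 2)·Q(Year 2) = 10.97×37 + 1.30×104 = 405.89 + 135.2 = 541.09
ΣP(Year 2)·Q(Year 1) = 10.97×40 + 1.30×111 = 438.8 + 144.3 = 583.1
Index = 541.09 / 583.1 × 100 = 92.7954

92.80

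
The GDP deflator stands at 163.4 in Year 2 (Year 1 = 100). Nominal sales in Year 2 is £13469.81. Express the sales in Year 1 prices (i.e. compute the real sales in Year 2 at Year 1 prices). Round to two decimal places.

8243.46

Real = Nominal ÷ (Index/100) = 13469.81 ÷ (163.4/100)
     = 13469.81 ÷ 1.634 = 8243.4578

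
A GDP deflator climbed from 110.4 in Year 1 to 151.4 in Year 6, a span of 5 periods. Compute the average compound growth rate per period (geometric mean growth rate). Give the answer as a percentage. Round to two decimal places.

Growth factor = (151.4/110.4)^(1/5) = (1.371377)^(1/5) = 1.065200
Growth rate = 1.065200 − 1 = 0.065200 = 6.5200%

6.52%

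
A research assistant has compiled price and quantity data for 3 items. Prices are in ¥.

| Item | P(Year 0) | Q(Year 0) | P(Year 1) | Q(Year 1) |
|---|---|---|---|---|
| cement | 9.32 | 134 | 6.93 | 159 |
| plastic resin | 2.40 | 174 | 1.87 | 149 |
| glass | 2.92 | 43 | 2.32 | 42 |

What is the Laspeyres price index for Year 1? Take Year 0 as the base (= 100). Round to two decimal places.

Laspeyres price index uses base-period quantities as weights.
ΣP(Year 1)·Q(Year 0) = 6.93×134 + 1.87×174 + 2.32×43 = 928.62 + 325.38 + 99.76 = 1353.76
ΣP(Year 0)·Q(Year 0) = 9.32×134 + 2.40×174 + 2.92×43 = 1248.88 + 417.6 + 125.56 = 1792.04
Index = 1353.76 / 1792.04 × 100 = 75.5430

75.54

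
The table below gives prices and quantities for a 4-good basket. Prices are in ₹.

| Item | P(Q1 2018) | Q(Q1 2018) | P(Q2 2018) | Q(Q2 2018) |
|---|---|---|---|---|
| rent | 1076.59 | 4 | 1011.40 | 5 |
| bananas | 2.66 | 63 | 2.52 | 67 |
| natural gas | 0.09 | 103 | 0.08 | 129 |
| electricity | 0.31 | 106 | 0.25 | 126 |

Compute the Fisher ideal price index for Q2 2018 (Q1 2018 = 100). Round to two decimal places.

93.87

Laspeyres component (base-period weights):
ΣP(Q2 2018)Q(Q1 2018) = 1011.40×4 + 2.52×63 + 0.08×103 + 0.25×106 = 4045.6 + 158.76 + 8.24 + 26.5 = 4239.1
ΣP(Q1 2018)Q(Q1 2018) = 1076.59×4 + 2.66×63 + 0.09×103 + 0.31×106 = 4306.36 + 167.58 + 9.27 + 32.86 = 4516.07
L = 4239.1 / 4516.07 × 100 = 93.8670
Paasche component (current-period weights):
ΣP(Q2 2018)Q(Q2 2018) = 1011.40×5 + 2.52×67 + 0.08×129 + 0.25×126 = 5057 + 168.84 + 10.32 + 31.5 = 5267.66
ΣP(Q1 2018)Q(Q2 2018) = 1076.59×5 + 2.66×67 + 0.09×129 + 0.31×126 = 5382.95 + 178.22 + 11.61 + 39.06 = 5611.84
P = 5267.66 / 5611.84 × 100 = 93.8669
Fisher = √(L × P) = √(93.8670 × 93.8669) = 93.8670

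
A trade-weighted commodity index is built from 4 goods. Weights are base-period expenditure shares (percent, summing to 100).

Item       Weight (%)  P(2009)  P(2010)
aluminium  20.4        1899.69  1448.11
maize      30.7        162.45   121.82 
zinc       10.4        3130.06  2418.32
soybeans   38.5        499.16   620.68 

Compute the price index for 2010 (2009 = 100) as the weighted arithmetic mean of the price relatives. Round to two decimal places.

aluminium: 20.4 × (1448.11/1899.69) = 20.4 × 0.762288 = 15.5507
maize: 30.7 × (121.82/162.45) = 30.7 × 0.749892 = 23.0217
zinc: 10.4 × (2418.32/3130.06) = 10.4 × 0.772611 = 8.0352
soybeans: 38.5 × (620.68/499.16) = 38.5 × 1.243449 = 47.8728
Index = Σ wᵢ·(p₁ᵢ/p₀ᵢ) = 15.5507 + 23.0217 + 8.0352 + 47.8728 = 94.4803

94.48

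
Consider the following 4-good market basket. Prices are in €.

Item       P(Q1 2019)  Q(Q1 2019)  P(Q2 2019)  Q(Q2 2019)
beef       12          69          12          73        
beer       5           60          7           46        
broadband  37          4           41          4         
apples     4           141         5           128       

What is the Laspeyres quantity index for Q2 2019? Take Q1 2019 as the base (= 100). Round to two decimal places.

Laspeyres quantity index uses base-period prices as weights.
ΣP(Q1 2019)·Q(Q2 2019) = 12×73 + 5×46 + 37×4 + 4×128 = 876 + 230 + 148 + 512 = 1766
ΣP(Q1 2019)·Q(Q1 2019) = 12×69 + 5×60 + 37×4 + 4×141 = 828 + 300 + 148 + 564 = 1840
Index = 1766 / 1840 × 100 = 95.9783

95.98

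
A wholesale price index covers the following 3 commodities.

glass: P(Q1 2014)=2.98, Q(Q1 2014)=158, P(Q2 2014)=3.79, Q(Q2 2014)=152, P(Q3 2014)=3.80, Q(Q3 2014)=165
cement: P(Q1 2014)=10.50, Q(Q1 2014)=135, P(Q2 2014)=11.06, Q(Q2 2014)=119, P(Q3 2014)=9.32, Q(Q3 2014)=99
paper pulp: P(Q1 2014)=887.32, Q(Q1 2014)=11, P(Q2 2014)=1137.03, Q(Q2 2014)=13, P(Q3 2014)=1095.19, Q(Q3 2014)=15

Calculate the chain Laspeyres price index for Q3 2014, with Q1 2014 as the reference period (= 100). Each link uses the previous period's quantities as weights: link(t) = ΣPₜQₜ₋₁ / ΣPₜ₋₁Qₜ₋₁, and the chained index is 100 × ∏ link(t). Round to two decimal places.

119.69

Link Q1 2014→Q2 2014:
ΣP(Q2 2014)Q(Q1 2014) = 3.79×158 + 11.06×135 + 1137.03×11 = 598.82 + 1493.1 + 12507.33 = 14599.25
ΣP(Q1 2014)Q(Q1 2014) = 2.98×158 + 10.50×135 + 887.32×11 = 470.84 + 1417.5 + 9760.52 = 11648.86
link = 14599.25/11648.86 = 1.253277
Link Q2 2014→Q3 2014:
ΣP(Q3 2014)Q(Q2 2014) = 3.80×152 + 9.32×119 + 1095.19×13 = 577.6 + 1109.08 + 14237.47 = 15924.15
ΣP(Q2 2014)Q(Q2 2014) = 3.79×152 + 11.06×119 + 1137.03×13 = 576.08 + 1316.14 + 14781.39 = 16673.61
link = 15924.15/16673.61 = 0.955051
Chained index = 100 × 1.253277 × 0.955051 = 119.6944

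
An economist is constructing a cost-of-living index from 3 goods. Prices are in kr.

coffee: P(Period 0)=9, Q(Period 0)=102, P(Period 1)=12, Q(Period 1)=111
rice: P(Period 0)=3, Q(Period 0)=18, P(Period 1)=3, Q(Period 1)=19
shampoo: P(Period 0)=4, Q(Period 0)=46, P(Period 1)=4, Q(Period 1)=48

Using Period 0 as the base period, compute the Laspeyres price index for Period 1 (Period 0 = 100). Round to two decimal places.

126.47

Laspeyres price index uses base-period quantities as weights.
ΣP(Period 1)·Q(Period 0) = 12×102 + 3×18 + 4×46 = 1224 + 54 + 184 = 1462
ΣP(Period 0)·Q(Period 0) = 9×102 + 3×18 + 4×46 = 918 + 54 + 184 = 1156
Index = 1462 / 1156 × 100 = 126.4706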